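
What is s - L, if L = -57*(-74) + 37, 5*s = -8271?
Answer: -29546/5 ≈ -5909.2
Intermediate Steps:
s = -8271/5 (s = (1/5)*(-8271) = -8271/5 ≈ -1654.2)
L = 4255 (L = 4218 + 37 = 4255)
s - L = -8271/5 - 1*4255 = -8271/5 - 4255 = -29546/5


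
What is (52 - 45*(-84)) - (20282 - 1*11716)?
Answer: -4734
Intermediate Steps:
(52 - 45*(-84)) - (20282 - 1*11716) = (52 + 3780) - (20282 - 11716) = 3832 - 1*8566 = 3832 - 8566 = -4734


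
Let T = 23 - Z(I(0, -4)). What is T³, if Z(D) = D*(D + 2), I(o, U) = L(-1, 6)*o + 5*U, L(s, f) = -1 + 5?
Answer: -38272753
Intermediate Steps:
L(s, f) = 4
I(o, U) = 4*o + 5*U
Z(D) = D*(2 + D)
T = -337 (T = 23 - (4*0 + 5*(-4))*(2 + (4*0 + 5*(-4))) = 23 - (0 - 20)*(2 + (0 - 20)) = 23 - (-20)*(2 - 20) = 23 - (-20)*(-18) = 23 - 1*360 = 23 - 360 = -337)
T³ = (-337)³ = -38272753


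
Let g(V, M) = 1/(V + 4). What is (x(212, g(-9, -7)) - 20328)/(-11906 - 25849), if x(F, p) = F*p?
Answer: 101852/188775 ≈ 0.53954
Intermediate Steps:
g(V, M) = 1/(4 + V)
(x(212, g(-9, -7)) - 20328)/(-11906 - 25849) = (212/(4 - 9) - 20328)/(-11906 - 25849) = (212/(-5) - 20328)/(-37755) = (212*(-⅕) - 20328)*(-1/37755) = (-212/5 - 20328)*(-1/37755) = -101852/5*(-1/37755) = 101852/188775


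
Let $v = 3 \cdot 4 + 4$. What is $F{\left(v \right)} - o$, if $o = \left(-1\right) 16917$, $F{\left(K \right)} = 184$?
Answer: $17101$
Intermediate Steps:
$v = 16$ ($v = 12 + 4 = 16$)
$o = -16917$
$F{\left(v \right)} - o = 184 - -16917 = 184 + 16917 = 17101$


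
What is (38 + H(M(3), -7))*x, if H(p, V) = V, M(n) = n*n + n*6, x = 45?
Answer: 1395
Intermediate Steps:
M(n) = n² + 6*n
(38 + H(M(3), -7))*x = (38 - 7)*45 = 31*45 = 1395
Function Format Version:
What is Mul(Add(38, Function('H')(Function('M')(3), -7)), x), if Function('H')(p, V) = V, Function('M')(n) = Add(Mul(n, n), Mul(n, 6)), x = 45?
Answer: 1395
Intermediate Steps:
Function('M')(n) = Add(Pow(n, 2), Mul(6, n))
Mul(Add(38, Function('H')(Function('M')(3), -7)), x) = Mul(Add(38, -7), 45) = Mul(31, 45) = 1395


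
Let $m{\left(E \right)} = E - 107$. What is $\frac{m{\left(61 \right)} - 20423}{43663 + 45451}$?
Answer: $- \frac{20469}{89114} \approx -0.22969$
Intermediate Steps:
$m{\left(E \right)} = -107 + E$
$\frac{m{\left(61 \right)} - 20423}{43663 + 45451} = \frac{\left(-107 + 61\right) - 20423}{43663 + 45451} = \frac{-46 - 20423}{89114} = \left(-20469\right) \frac{1}{89114} = - \frac{20469}{89114}$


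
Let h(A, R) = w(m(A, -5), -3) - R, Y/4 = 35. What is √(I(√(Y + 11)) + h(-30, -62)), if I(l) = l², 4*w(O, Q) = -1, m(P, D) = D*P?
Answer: √851/2 ≈ 14.586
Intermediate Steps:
Y = 140 (Y = 4*35 = 140)
w(O, Q) = -¼ (w(O, Q) = (¼)*(-1) = -¼)
h(A, R) = -¼ - R
√(I(√(Y + 11)) + h(-30, -62)) = √((√(140 + 11))² + (-¼ - 1*(-62))) = √((√151)² + (-¼ + 62)) = √(151 + 247/4) = √(851/4) = √851/2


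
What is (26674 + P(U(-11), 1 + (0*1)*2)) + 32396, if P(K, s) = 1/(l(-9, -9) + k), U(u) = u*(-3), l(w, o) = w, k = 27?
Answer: 1063261/18 ≈ 59070.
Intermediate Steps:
U(u) = -3*u
P(K, s) = 1/18 (P(K, s) = 1/(-9 + 27) = 1/18)
(26674 + P(U(-11), 1 + (0*1)*2)) + 32396 = (26674 + 1/18) + 32396 = 480133/18 + 32396 = 1063261/18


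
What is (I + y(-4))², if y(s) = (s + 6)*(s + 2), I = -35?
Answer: 1521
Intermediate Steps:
y(s) = (2 + s)*(6 + s) (y(s) = (6 + s)*(2 + s) = (2 + s)*(6 + s))
(I + y(-4))² = (-35 + (12 + (-4)² + 8*(-4)))² = (-35 + (12 + 16 - 32))² = (-35 - 4)² = (-39)² = 1521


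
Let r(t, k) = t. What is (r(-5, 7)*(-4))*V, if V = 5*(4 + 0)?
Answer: 400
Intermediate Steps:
V = 20 (V = 5*4 = 20)
(r(-5, 7)*(-4))*V = -5*(-4)*20 = 20*20 = 400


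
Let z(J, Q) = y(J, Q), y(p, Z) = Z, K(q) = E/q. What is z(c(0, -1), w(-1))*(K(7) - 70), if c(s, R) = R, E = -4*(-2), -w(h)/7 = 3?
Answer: 1446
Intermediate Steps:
w(h) = -21 (w(h) = -7*3 = -21)
E = 8
K(q) = 8/q
z(J, Q) = Q
z(c(0, -1), w(-1))*(K(7) - 70) = -21*(8/7 - 70) = -21*(-482/7) = 1446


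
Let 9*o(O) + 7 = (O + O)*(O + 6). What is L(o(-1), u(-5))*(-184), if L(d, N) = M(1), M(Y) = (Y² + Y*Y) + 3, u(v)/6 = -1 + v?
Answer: -920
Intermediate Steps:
o(O) = -7/9 + 2*O*(6 + O)/9 (o(O) = -7/9 + ((O + O)*(O + 6))/9 = -7/9 + ((2*O)*(6 + O))/9 = -7/9 + (2*O*(6 + O))/9 = -7/9 + 2*O*(6 + O)/9)
u(v) = -6 + 6*v (u(v) = 6*(-1 + v) = -6 + 6*v)
M(Y) = 3 + 2*Y² (M(Y) = (Y² + Y²) + 3 = 2*Y² + 3 = 3 + 2*Y²)
L(d, N) = 5 (L(d, N) = 3 + 2*1² = 3 + 2*1 = 3 + 2 = 5)
L(o(-1), u(-5))*(-184) = 5*(-184) = -920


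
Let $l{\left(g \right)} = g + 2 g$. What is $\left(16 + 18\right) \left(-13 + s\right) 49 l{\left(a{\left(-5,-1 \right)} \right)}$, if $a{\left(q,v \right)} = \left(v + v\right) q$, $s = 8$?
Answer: $-249900$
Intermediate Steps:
$a{\left(q,v \right)} = 2 q v$ ($a{\left(q,v \right)} = 2 v q = 2 q v$)
$l{\left(g \right)} = 3 g$
$\left(16 + 18\right) \left(-13 + s\right) 49 l{\left(a{\left(-5,-1 \right)} \right)} = \left(16 + 18\right) \left(-13 + 8\right) 49 \cdot 3 \cdot 2 \left(-5\right) \left(-1\right) = 34 \left(-5\right) 49 \cdot 3 \cdot 10 = \left(-170\right) 49 \cdot 30 = \left(-8330\right) 30 = -249900$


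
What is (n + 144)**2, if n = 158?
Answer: 91204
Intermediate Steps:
(n + 144)**2 = (158 + 144)**2 = 302**2 = 91204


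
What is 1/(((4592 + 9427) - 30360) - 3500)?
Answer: -1/19841 ≈ -5.0401e-5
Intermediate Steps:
1/(((4592 + 9427) - 30360) - 3500) = 1/((14019 - 30360) - 3500) = 1/(-16341 - 3500) = 1/(-19841) = -1/19841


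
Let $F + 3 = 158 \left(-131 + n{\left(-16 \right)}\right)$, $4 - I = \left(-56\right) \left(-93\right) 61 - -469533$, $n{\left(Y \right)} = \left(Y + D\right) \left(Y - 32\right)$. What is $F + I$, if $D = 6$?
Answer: $-732078$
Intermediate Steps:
$n{\left(Y \right)} = \left(-32 + Y\right) \left(6 + Y\right)$ ($n{\left(Y \right)} = \left(Y + 6\right) \left(Y - 32\right) = \left(6 + Y\right) \left(-32 + Y\right) = \left(-32 + Y\right) \left(6 + Y\right)$)
$I = -787217$ ($I = 4 - \left(\left(-56\right) \left(-93\right) 61 - -469533\right) = 4 - \left(5208 \cdot 61 + 469533\right) = 4 - \left(317688 + 469533\right) = 4 - 787221 = -787217$)
$F = 55139$ ($F = -3 + 158 \left(-131 - \left(-224 - 256\right)\right) = -3 + 158 \left(-131 + \left(-192 + 256 + 416\right)\right) = -3 + 158 \left(-131 + 480\right) = -3 + 158 \cdot 349 = -3 + 55142 = 55139$)
$F + I = 55139 - 787217 = -732078$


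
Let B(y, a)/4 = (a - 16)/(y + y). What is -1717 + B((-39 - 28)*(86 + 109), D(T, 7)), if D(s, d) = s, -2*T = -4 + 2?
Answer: -1495505/871 ≈ -1717.0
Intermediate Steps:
T = 1 (T = -(-4 + 2)/2 = -1/2*(-2) = 1)
B(y, a) = 2*(-16 + a)/y (B(y, a) = 4*((a - 16)/(y + y)) = 4*((-16 + a)/((2*y))) = 4*((-16 + a)*(1/(2*y))) = 4*((-16 + a)/(2*y)) = 2*(-16 + a)/y)
-1717 + B((-39 - 28)*(86 + 109), D(T, 7)) = -1717 + 2*(-16 + 1)/(((-39 - 28)*(86 + 109))) = -1717 + 2*(-15)/(-67*195) = -1717 + 2*(-15)/(-13065) = -1717 + 2*(-1/13065)*(-15) = -1717 + 2/871 = -1495505/871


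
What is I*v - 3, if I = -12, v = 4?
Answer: -51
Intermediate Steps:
I*v - 3 = -12*4 - 3 = -48 - 3 = -51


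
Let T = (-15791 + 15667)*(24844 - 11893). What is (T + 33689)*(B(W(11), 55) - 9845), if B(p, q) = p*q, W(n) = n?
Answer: 14527451400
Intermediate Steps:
T = -1605924 (T = -124*12951 = -1605924)
(T + 33689)*(B(W(11), 55) - 9845) = (-1605924 + 33689)*(11*55 - 9845) = -1572235*(605 - 9845) = -1572235*(-9240) = 14527451400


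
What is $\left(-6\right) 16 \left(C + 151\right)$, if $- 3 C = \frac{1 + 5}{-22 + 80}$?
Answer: $- \frac{420288}{29} \approx -14493.0$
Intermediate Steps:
$C = - \frac{1}{29}$ ($C = - \frac{\left(1 + 5\right) \frac{1}{-22 + 80}}{3} = - \frac{6 \cdot \frac{1}{58}}{3} = \left(- \frac{1}{3}\right) \frac{3}{29} = - \frac{1}{29} \approx -0.034483$)
$\left(-6\right) 16 \left(C + 151\right) = \left(-6\right) 16 \left(- \frac{1}{29} + 151\right) = \left(-96\right) \frac{4378}{29} = - \frac{420288}{29}$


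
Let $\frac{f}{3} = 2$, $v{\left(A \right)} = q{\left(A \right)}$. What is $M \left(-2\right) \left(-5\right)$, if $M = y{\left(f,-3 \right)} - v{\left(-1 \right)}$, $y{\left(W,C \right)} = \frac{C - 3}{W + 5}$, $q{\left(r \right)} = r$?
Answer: $\frac{50}{11} \approx 4.5455$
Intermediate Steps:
$v{\left(A \right)} = A$
$f = 6$ ($f = 3 \cdot 2 = 6$)
$y{\left(W,C \right)} = \frac{-3 + C}{5 + W}$
$M = \frac{5}{11}$ ($M = \frac{-3 - 3}{5 + 6} - -1 = \frac{1}{11} \left(-6\right) + 1 = - \frac{6}{11} + 1 = \frac{5}{11} \approx 0.45455$)
$M \left(-2\right) \left(-5\right) = \frac{5}{11} \left(-2\right) \left(-5\right) = \left(- \frac{10}{11}\right) \left(-5\right) = \frac{50}{11}$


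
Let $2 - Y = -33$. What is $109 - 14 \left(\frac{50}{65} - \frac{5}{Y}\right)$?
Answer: $\frac{1303}{13} \approx 100.23$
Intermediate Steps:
$Y = 35$ ($Y = 2 - -33 = 2 + 33 = 35$)
$109 - 14 \left(\frac{50}{65} - \frac{5}{Y}\right) = 109 - 14 \left(\frac{50}{65} - \frac{5}{35}\right) = 109 - 14 \left(50 \cdot \frac{1}{65} - \frac{1}{7}\right) = 109 - 14 \left(\frac{10}{13} - \frac{1}{7}\right) = 109 - \frac{114}{13} = \frac{1303}{13}$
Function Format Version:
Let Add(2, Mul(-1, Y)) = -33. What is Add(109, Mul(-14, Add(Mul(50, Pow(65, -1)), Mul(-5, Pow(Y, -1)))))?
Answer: Rational(1303, 13) ≈ 100.23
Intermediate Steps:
Y = 35 (Y = Add(2, Mul(-1, -33)) = Add(2, 33) = 35)
Add(109, Mul(-14, Add(Mul(50, Pow(65, -1)), Mul(-5, Pow(Y, -1))))) = Add(109, Mul(-14, Add(Mul(50, Pow(65, -1)), Mul(-5, Pow(35, -1))))) = Add(109, Mul(-14, Add(Mul(50, Rational(1, 65)), Mul(-5, Rational(1, 35))))) = Add(109, Mul(-14, Add(Rational(10, 13), Rational(-1, 7)))) = Add(109, Mul(-14, Rational(57, 91))) = Add(109, Rational(-114, 13)) = Rational(1303, 13)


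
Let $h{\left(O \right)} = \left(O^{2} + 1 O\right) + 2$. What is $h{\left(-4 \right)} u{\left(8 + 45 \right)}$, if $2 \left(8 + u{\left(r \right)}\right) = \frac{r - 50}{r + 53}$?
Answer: $- \frac{11851}{106} \approx -111.8$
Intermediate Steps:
$h{\left(O \right)} = 2 + O + O^{2}$ ($h{\left(O \right)} = \left(O^{2} + O\right) + 2 = \left(O + O^{2}\right) + 2 = 2 + O + O^{2}$)
$u{\left(r \right)} = -8 + \frac{-50 + r}{2 \left(53 + r\right)}$ ($u{\left(r \right)} = -8 + \frac{\left(r - 50\right) \frac{1}{r + 53}}{2} = -8 + \frac{\left(r - 50\right) \frac{1}{53 + r}}{2} = -8 + \frac{\left(-50 + r\right) \frac{1}{53 + r}}{2} = -8 + \frac{\frac{1}{53 + r} \left(-50 + r\right)}{2} = -8 + \frac{-50 + r}{2 \left(53 + r\right)}$)
$h{\left(-4 \right)} u{\left(8 + 45 \right)} = \left(2 - 4 + \left(-4\right)^{2}\right) \frac{-898 - 15 \left(8 + 45\right)}{2 \left(53 + \left(8 + 45\right)\right)} = \left(2 - 4 + 16\right) \frac{-898 - 795}{2 \left(53 + 53\right)} = 14 \frac{-898 - 795}{2 \cdot 106} = 14 \cdot \frac{1}{2} \cdot \frac{1}{106} \left(-1693\right) = 14 \left(- \frac{1693}{212}\right) = - \frac{11851}{106}$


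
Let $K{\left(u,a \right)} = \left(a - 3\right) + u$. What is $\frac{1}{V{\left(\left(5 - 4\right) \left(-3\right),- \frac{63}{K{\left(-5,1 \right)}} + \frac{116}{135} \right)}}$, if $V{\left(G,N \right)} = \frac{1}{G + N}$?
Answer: $\frac{926}{135} \approx 6.8593$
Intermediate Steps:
$K{\left(u,a \right)} = -3 + a + u$ ($K{\left(u,a \right)} = \left(-3 + a\right) + u = -3 + a + u$)
$\frac{1}{V{\left(\left(5 - 4\right) \left(-3\right),- \frac{63}{K{\left(-5,1 \right)}} + \frac{116}{135} \right)}} = \frac{1}{\frac{1}{\left(5 - 4\right) \left(-3\right) - \left(- \frac{116}{135} + \frac{63}{-3 + 1 - 5}\right)}} = \frac{1}{\frac{1}{1 \left(-3\right) + \left(- \frac{63}{-7} + 116 \cdot \frac{1}{135}\right)}} = \frac{1}{\frac{1}{-3 + \left(\left(-63\right) \left(- \frac{1}{7}\right) + \frac{116}{135}\right)}} = \frac{1}{\frac{1}{-3 + \left(9 + \frac{116}{135}\right)}} = \frac{1}{\frac{1}{-3 + \frac{1331}{135}}} = \frac{1}{\frac{1}{\frac{926}{135}}} = \frac{1}{\frac{135}{926}} = \frac{926}{135}$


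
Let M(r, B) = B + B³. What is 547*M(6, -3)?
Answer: -16410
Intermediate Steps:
547*M(6, -3) = 547*(-3 + (-3)³) = 547*(-3 - 27) = 547*(-30) = -16410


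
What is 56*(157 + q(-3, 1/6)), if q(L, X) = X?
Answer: 26404/3 ≈ 8801.3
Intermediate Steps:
56*(157 + q(-3, 1/6)) = 56*(157 + 1/6) = 56*(157 + ⅙) = 56*(943/6) = 26404/3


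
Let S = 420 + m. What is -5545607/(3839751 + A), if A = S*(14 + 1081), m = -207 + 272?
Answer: -5545607/4370826 ≈ -1.2688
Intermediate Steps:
m = 65
S = 485 (S = 420 + 65 = 485)
A = 531075 (A = 485*(14 + 1081) = 485*1095 = 531075)
-5545607/(3839751 + A) = -5545607/(3839751 + 531075) = -5545607/4370826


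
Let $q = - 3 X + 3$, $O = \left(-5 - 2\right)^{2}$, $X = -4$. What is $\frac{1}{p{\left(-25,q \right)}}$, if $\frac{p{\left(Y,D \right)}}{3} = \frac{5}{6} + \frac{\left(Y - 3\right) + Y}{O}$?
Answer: $- \frac{98}{73} \approx -1.3425$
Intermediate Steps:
$O = 49$ ($O = \left(-7\right)^{2} = 49$)
$q = 15$ ($q = \left(-3\right) \left(-4\right) + 3 = 12 + 3 = 15$)
$p{\left(Y,D \right)} = \frac{227}{98} + \frac{6 Y}{49}$ ($p{\left(Y,D \right)} = 3 \left(\frac{5}{6} + \frac{\left(Y - 3\right) + Y}{49}\right) = 3 \left(5 \cdot \frac{1}{6} + \left(\left(-3 + Y\right) + Y\right) \frac{1}{49}\right) = 3 \left(\frac{5}{6} + \left(-3 + 2 Y\right) \frac{1}{49}\right) = 3 \left(\frac{5}{6} + \left(- \frac{3}{49} + \frac{2 Y}{49}\right)\right) = 3 \left(\frac{227}{294} + \frac{2 Y}{49}\right) = \frac{227}{98} + \frac{6 Y}{49}$)
$\frac{1}{p{\left(-25,q \right)}} = \frac{1}{\frac{227}{98} + \frac{6}{49} \left(-25\right)} = \frac{1}{\frac{227}{98} - \frac{150}{49}} = \frac{1}{- \frac{73}{98}} = - \frac{98}{73}$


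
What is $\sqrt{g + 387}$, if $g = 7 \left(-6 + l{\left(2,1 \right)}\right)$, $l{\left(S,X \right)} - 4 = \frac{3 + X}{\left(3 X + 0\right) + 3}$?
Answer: $\frac{\sqrt{3399}}{3} \approx 19.434$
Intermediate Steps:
$l{\left(S,X \right)} = 4 + \frac{3 + X}{3 + 3 X}$ ($l{\left(S,X \right)} = 4 + \frac{3 + X}{\left(3 X + 0\right) + 3} = 4 + \frac{3 + X}{3 X + 3} = 4 + \frac{3 + X}{3 + 3 X}$)
$g = - \frac{28}{3}$ ($g = 7 \left(-6 + \frac{15 + 13 \cdot 1}{3 \left(1 + 1\right)}\right) = 7 \left(-6 + \frac{15 + 13}{3 \cdot 2}\right) = 7 \left(-6 + \frac{1}{3} \cdot \frac{1}{2} \cdot 28\right) = 7 \left(-6 + \frac{14}{3}\right) = 7 \left(- \frac{4}{3}\right) = - \frac{28}{3} \approx -9.3333$)
$\sqrt{g + 387} = \sqrt{- \frac{28}{3} + 387} = \sqrt{\frac{1133}{3}} = \frac{\sqrt{3399}}{3}$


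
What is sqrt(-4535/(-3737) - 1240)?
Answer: I*sqrt(17299862265)/3737 ≈ 35.196*I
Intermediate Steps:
sqrt(-4535/(-3737) - 1240) = sqrt(-4535*(-1/3737) - 1240) = sqrt(4535/3737 - 1240) = sqrt(-4629345/3737) = I*sqrt(17299862265)/3737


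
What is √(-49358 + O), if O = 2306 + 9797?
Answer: I*√37255 ≈ 193.02*I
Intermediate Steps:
O = 12103
√(-49358 + O) = √(-49358 + 12103) = √(-37255) = I*√37255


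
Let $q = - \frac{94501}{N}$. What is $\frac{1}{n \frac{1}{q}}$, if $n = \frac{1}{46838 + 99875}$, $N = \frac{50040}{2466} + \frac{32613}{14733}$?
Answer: $- \frac{848013601362081}{1376537} \approx -6.1605 \cdot 10^{8}$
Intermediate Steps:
$N = \frac{15141907}{672807}$ ($N = 50040 \cdot \frac{1}{2466} + 32613 \cdot \frac{1}{14733} = \frac{2780}{137} + \frac{10871}{4911} = \frac{15141907}{672807} \approx 22.506$)
$q = - \frac{5780084937}{1376537}$ ($q = - \frac{94501}{\frac{15141907}{672807}} = \left(-94501\right) \frac{672807}{15141907} = - \frac{5780084937}{1376537} \approx -4199.0$)
$n = \frac{1}{146713} \approx 6.816 \cdot 10^{-6}$
$\frac{1}{n \frac{1}{q}} = \frac{1}{\frac{1}{146713} \frac{1}{- \frac{5780084937}{1376537}}} = \frac{1}{\frac{1}{146713} \left(- \frac{1376537}{5780084937}\right)} = \frac{1}{- \frac{1376537}{848013601362081}} = - \frac{848013601362081}{1376537}$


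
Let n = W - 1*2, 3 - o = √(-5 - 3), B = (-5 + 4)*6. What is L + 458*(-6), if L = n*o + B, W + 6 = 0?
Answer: -2778 + 16*I*√2 ≈ -2778.0 + 22.627*I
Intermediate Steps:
B = -6 (B = -1*6 = -6)
W = -6 (W = -6 + 0 = -6)
o = 3 - 2*I*√2 (o = 3 - √(-5 - 3) = 3 - √(-8) = 3 - 2*I*√2 ≈ 3.0 - 2.8284*I)
n = -8 (n = -6 - 1*2 = -6 - 2 = -8)
L = -30 + 16*I*√2 (L = -8*(3 - 2*I*√2) - 6 = (-24 + 16*I*√2) - 6 = -30 + 16*I*√2 ≈ -30.0 + 22.627*I)
L + 458*(-6) = (-30 + 16*I*√2) + 458*(-6) = (-30 + 16*I*√2) - 2748 = -2778 + 16*I*√2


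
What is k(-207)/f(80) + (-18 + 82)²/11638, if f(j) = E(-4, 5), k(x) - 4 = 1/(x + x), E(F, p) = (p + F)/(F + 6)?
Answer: 437147/52371 ≈ 8.3471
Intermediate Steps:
E(F, p) = (F + p)/(6 + F)
k(x) = 4 + 1/(2*x) (k(x) = 4 + 1/(x + x) = 4 + 1/(2*x))
f(j) = ½ (f(j) = (-4 + 5)/(6 - 4) = 1/2 = (½)*1 = ½)
k(-207)/f(80) + (-18 + 82)²/11638 = (4 + (½)/(-207))/(½) + (-18 + 82)²/11638 = (4 + (½)*(-1/207))*2 + 64²*(1/11638) = (4 - 1/414)*2 + 4096*(1/11638) = (1655/414)*2 + 2048/5819 = 1655/207 + 2048/5819 = 437147/52371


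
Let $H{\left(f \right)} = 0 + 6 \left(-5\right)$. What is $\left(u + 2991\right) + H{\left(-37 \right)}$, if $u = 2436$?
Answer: $5397$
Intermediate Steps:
$H{\left(f \right)} = -30$ ($H{\left(f \right)} = 0 - 30 = -30$)
$\left(u + 2991\right) + H{\left(-37 \right)} = \left(2436 + 2991\right) - 30 = 5427 - 30 = 5397$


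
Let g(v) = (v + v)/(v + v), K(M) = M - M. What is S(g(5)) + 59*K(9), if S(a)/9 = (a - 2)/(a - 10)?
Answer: 1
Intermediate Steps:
K(M) = 0
g(v) = 1 (g(v) = (2*v)/((2*v)) = (2*v)*(1/(2*v)) = 1)
S(a) = 9*(-2 + a)/(-10 + a) (S(a) = 9*((a - 2)/(a - 10)) = 9*((-2 + a)/(-10 + a)) = 9*(-2 + a)/(-10 + a))
S(g(5)) + 59*K(9) = 9*(-2 + 1)/(-10 + 1) + 59*0 = 9*(-1)/(-9) + 0 = 9*(-1/9)*(-1) + 0 = 1 + 0 = 1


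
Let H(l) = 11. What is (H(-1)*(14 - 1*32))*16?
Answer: -3168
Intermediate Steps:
(H(-1)*(14 - 1*32))*16 = (11*(14 - 1*32))*16 = (11*(14 - 32))*16 = (11*(-18))*16 = -198*16 = -3168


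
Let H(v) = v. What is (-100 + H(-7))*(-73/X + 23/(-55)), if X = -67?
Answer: -264718/3685 ≈ -71.837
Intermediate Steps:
(-100 + H(-7))*(-73/X + 23/(-55)) = (-100 - 7)*(-73/(-67) + 23/(-55)) = -107*(-73*(-1/67) + 23*(-1/55)) = -107*(73/67 - 23/55) = -107*2474/3685 = -264718/3685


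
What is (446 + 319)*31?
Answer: 23715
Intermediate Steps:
(446 + 319)*31 = 765*31 = 23715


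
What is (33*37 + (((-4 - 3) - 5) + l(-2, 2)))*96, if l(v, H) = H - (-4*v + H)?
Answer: 115296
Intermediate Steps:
l(v, H) = 4*v (l(v, H) = H - (H - 4*v) = H + (-H + 4*v) = 4*v)
(33*37 + (((-4 - 3) - 5) + l(-2, 2)))*96 = (33*37 + (((-4 - 3) - 5) + 4*(-2)))*96 = (1221 + ((-7 - 5) - 8))*96 = (1221 + (-12 - 8))*96 = (1221 - 20)*96 = 1201*96 = 115296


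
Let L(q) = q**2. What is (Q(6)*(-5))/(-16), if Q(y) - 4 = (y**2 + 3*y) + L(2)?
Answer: 155/8 ≈ 19.375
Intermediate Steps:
Q(y) = 8 + y**2 + 3*y (Q(y) = 4 + ((y**2 + 3*y) + 2**2) = 4 + ((y**2 + 3*y) + 4) = 4 + (4 + y**2 + 3*y) = 8 + y**2 + 3*y)
(Q(6)*(-5))/(-16) = ((8 + 6**2 + 3*6)*(-5))/(-16) = -(8 + 36 + 18)*(-5)/16 = -31*(-5)/8 = -1/16*(-310) = 155/8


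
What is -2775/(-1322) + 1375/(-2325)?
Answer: 185365/122946 ≈ 1.5077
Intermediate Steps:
-2775/(-1322) + 1375/(-2325) = -2775*(-1/1322) + 1375*(-1/2325) = 2775/1322 - 55/93 = 185365/122946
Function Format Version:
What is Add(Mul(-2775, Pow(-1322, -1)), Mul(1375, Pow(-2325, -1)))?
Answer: Rational(185365, 122946) ≈ 1.5077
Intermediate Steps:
Add(Mul(-2775, Pow(-1322, -1)), Mul(1375, Pow(-2325, -1))) = Add(Mul(-2775, Rational(-1, 1322)), Mul(1375, Rational(-1, 2325))) = Add(Rational(2775, 1322), Rational(-55, 93)) = Rational(185365, 122946)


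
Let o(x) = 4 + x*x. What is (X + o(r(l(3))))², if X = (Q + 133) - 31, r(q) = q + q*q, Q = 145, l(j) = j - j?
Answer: 63001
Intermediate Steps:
l(j) = 0
r(q) = q + q²
o(x) = 4 + x²
X = 247 (X = (145 + 133) - 31 = 278 - 31 = 247)
(X + o(r(l(3))))² = (247 + (4 + (0*(1 + 0))²))² = (247 + (4 + (0*1)²))² = (247 + (4 + 0²))² = (247 + (4 + 0))² = (247 + 4)² = 251² = 63001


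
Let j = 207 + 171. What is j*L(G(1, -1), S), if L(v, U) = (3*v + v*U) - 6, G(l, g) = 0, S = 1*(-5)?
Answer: -2268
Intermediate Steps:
S = -5
L(v, U) = -6 + 3*v + U*v (L(v, U) = (3*v + U*v) - 6 = -6 + 3*v + U*v)
j = 378
j*L(G(1, -1), S) = 378*(-6 + 3*0 - 5*0) = 378*(-6 + 0 + 0) = 378*(-6) = -2268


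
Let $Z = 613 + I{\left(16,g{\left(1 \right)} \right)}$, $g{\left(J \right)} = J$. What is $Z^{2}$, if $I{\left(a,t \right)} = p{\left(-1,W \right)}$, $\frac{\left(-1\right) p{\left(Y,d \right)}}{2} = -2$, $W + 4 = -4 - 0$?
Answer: $380689$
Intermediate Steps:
$W = -8$ ($W = -4 - 4 = -8$)
$p{\left(Y,d \right)} = 4$ ($p{\left(Y,d \right)} = \left(-2\right) \left(-2\right) = 4$)
$I{\left(a,t \right)} = 4$
$Z = 617$ ($Z = 613 + 4 = 617$)
$Z^{2} = 617^{2} = 380689$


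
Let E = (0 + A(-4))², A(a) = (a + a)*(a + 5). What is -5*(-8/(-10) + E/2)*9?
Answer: -1476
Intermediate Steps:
A(a) = 2*a*(5 + a) (A(a) = (2*a)*(5 + a) = 2*a*(5 + a))
E = 64 (E = (0 + 2*(-4)*(5 - 4))² = (0 + 2*(-4)*1)² = (0 - 8)² = (-8)² = 64)
-5*(-8/(-10) + E/2)*9 = -5*(-8/(-10) + 64/2)*9 = -5*(-8*(-⅒) + 64*(½))*9 = -5*(⅘ + 32)*9 = -5*164/5*9 = -164*9 = -1476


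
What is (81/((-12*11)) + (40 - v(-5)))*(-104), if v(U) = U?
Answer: -50778/11 ≈ -4616.2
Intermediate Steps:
(81/((-12*11)) + (40 - v(-5)))*(-104) = (81/((-12*11)) + (40 - 1*(-5)))*(-104) = (81/(-132) + (40 + 5))*(-104) = (81*(-1/132) + 45)*(-104) = (-27/44 + 45)*(-104) = (1953/44)*(-104) = -50778/11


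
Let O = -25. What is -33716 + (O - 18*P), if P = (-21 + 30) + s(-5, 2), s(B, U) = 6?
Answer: -34011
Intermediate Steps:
P = 15 (P = (-21 + 30) + 6 = 9 + 6 = 15)
-33716 + (O - 18*P) = -33716 + (-25 - 18*15) = -33716 + (-25 - 270) = -33716 - 295 = -34011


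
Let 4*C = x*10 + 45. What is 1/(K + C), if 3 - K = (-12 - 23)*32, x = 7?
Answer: 4/4607 ≈ 0.00086824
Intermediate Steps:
C = 115/4 (C = (7*10 + 45)/4 = (70 + 45)/4 = (¼)*115 = 115/4 ≈ 28.750)
K = 1123 (K = 3 - (-12 - 23)*32 = 3 - (-35)*32 = 3 - 1*(-1120) = 3 + 1120 = 1123)
1/(K + C) = 1/(1123 + 115/4) = 1/(4607/4) = 4/4607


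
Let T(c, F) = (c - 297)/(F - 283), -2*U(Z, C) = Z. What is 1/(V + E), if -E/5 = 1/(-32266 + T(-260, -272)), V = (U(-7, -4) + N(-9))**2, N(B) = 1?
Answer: 71628292/1450484013 ≈ 0.049382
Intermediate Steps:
U(Z, C) = -Z/2
T(c, F) = (-297 + c)/(-283 + F)
V = 81/4 (V = (-1/2*(-7) + 1)**2 = (7/2 + 1)**2 = (9/2)**2 = 81/4 ≈ 20.250)
E = 2775/17907073 (E = -5/(-32266 + (-297 - 260)/(-283 - 272)) = -5/(-32266 - 557/(-555)) = -5/(-32266 - 1/555*(-557)) = -5/(-32266 + 557/555) = -5/(-17907073/555) = -5*(-555/17907073) = 2775/17907073 ≈ 0.00015497)
1/(V + E) = 1/(81/4 + 2775/17907073) = 1/(1450484013/71628292) = 71628292/1450484013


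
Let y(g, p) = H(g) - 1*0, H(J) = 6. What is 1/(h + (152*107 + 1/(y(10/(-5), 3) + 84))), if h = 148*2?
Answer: 90/1490401 ≈ 6.0386e-5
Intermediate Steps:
h = 296
y(g, p) = 6 (y(g, p) = 6 - 1*0 = 6 + 0 = 6)
1/(h + (152*107 + 1/(y(10/(-5), 3) + 84))) = 1/(296 + (152*107 + 1/(6 + 84))) = 1/(296 + (16264 + 1/90)) = 1/(296 + 1463761/90) = 1/(1490401/90) = 90/1490401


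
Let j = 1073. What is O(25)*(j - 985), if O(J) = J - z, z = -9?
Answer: 2992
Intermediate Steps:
O(J) = 9 + J (O(J) = J - 1*(-9) = J + 9 = 9 + J)
O(25)*(j - 985) = (9 + 25)*(1073 - 985) = 34*88 = 2992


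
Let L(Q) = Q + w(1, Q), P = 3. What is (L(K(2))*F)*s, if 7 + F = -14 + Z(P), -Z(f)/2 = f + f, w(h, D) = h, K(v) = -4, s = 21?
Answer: 2079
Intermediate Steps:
Z(f) = -4*f (Z(f) = -2*(f + f) = -4*f)
L(Q) = 1 + Q (L(Q) = Q + 1 = 1 + Q)
F = -33 (F = -7 + (-14 - 4*3) = -7 + (-14 - 12) = -7 - 26 = -33)
(L(K(2))*F)*s = ((1 - 4)*(-33))*21 = -3*(-33)*21 = 99*21 = 2079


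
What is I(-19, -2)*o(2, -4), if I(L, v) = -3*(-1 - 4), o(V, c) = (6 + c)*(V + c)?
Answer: -60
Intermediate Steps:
I(L, v) = 15 (I(L, v) = -3*(-5) = 15)
I(-19, -2)*o(2, -4) = 15*((-4)² + 6*2 + 6*(-4) + 2*(-4)) = 15*(16 + 12 - 24 - 8) = 15*(-4) = -60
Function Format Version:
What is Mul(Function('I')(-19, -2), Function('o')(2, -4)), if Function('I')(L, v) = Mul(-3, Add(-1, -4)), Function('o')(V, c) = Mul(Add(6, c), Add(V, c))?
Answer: -60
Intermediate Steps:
Function('I')(L, v) = 15 (Function('I')(L, v) = Mul(-3, -5) = 15)
Mul(Function('I')(-19, -2), Function('o')(2, -4)) = Mul(15, Add(Pow(-4, 2), Mul(6, 2), Mul(6, -4), Mul(2, -4))) = Mul(15, Add(16, 12, -24, -8)) = Mul(15, -4) = -60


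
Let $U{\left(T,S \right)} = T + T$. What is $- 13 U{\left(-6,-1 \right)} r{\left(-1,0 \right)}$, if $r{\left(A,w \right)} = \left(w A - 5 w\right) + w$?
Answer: $0$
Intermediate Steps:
$r{\left(A,w \right)} = - 4 w + A w$ ($r{\left(A,w \right)} = \left(A w - 5 w\right) + w = \left(- 5 w + A w\right) + w = - 4 w + A w$)
$U{\left(T,S \right)} = 2 T$
$- 13 U{\left(-6,-1 \right)} r{\left(-1,0 \right)} = - 13 \cdot 2 \left(-6\right) 0 \left(-4 - 1\right) = \left(-13\right) \left(-12\right) 0 \left(-5\right) = 156 \cdot 0 = 0$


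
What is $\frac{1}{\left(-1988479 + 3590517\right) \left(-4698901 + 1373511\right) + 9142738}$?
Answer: $- \frac{1}{5327392002082} \approx -1.8771 \cdot 10^{-13}$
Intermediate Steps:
$\frac{1}{\left(-1988479 + 3590517\right) \left(-4698901 + 1373511\right) + 9142738} = \frac{1}{1602038 \left(-3325390\right) + 9142738} = \frac{1}{-5327401144820 + 9142738} = \frac{1}{-5327392002082} = - \frac{1}{5327392002082}$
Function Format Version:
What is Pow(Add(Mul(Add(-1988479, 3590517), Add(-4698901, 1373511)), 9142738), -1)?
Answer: Rational(-1, 5327392002082) ≈ -1.8771e-13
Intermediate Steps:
Pow(Add(Mul(Add(-1988479, 3590517), Add(-4698901, 1373511)), 9142738), -1) = Pow(Add(Mul(1602038, -3325390), 9142738), -1) = Pow(Add(-5327401144820, 9142738), -1) = Pow(-5327392002082, -1) = Rational(-1, 5327392002082)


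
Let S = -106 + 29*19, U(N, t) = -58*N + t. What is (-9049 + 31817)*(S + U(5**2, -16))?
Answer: -23246128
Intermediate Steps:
U(N, t) = t - 58*N
S = 445 (S = -106 + 551 = 445)
(-9049 + 31817)*(S + U(5**2, -16)) = (-9049 + 31817)*(445 + (-16 - 58*5**2)) = 22768*(445 + (-16 - 58*25)) = 22768*(445 + (-16 - 1450)) = 22768*(445 - 1466) = 22768*(-1021) = -23246128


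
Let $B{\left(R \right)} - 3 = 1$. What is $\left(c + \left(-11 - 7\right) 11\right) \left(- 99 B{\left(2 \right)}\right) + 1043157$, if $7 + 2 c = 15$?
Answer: $1119981$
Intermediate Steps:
$c = 4$ ($c = - \frac{7}{2} + \frac{1}{2} \cdot 15 = - \frac{7}{2} + \frac{15}{2} = 4$)
$B{\left(R \right)} = 4$ ($B{\left(R \right)} = 3 + 1 = 4$)
$\left(c + \left(-11 - 7\right) 11\right) \left(- 99 B{\left(2 \right)}\right) + 1043157 = \left(4 + \left(-11 - 7\right) 11\right) \left(\left(-99\right) 4\right) + 1043157 = \left(4 - 198\right) \left(-396\right) + 1043157 = \left(-194\right) \left(-396\right) + 1043157 = 76824 + 1043157 = 1119981$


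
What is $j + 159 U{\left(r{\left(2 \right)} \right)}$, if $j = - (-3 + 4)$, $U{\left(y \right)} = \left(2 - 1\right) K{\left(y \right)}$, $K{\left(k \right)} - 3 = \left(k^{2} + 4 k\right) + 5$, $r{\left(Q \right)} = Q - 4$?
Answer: $635$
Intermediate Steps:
$r{\left(Q \right)} = -4 + Q$
$K{\left(k \right)} = 8 + k^{2} + 4 k$ ($K{\left(k \right)} = 3 + \left(\left(k^{2} + 4 k\right) + 5\right) = 3 + \left(5 + k^{2} + 4 k\right) = 8 + k^{2} + 4 k$)
$U{\left(y \right)} = 8 + y^{2} + 4 y$ ($U{\left(y \right)} = \left(2 - 1\right) \left(8 + y^{2} + 4 y\right) = 1 \left(8 + y^{2} + 4 y\right) = 8 + y^{2} + 4 y$)
$j = -1$ ($j = \left(-1\right) 1 = -1$)
$j + 159 U{\left(r{\left(2 \right)} \right)} = -1 + 159 \left(8 + \left(-4 + 2\right)^{2} + 4 \left(-4 + 2\right)\right) = -1 + 159 \left(8 + \left(-2\right)^{2} + 4 \left(-2\right)\right) = -1 + 159 \left(8 + 4 - 8\right) = -1 + 159 \cdot 4 = -1 + 636 = 635$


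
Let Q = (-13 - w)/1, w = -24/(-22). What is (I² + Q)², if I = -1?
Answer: 20736/121 ≈ 171.37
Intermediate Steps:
w = 12/11 (w = -24*(-1/22) = 12/11 ≈ 1.0909)
Q = -155/11 (Q = (-13 - 1*12/11)/1 = (-13 - 12/11)*1 = -155/11*1 = -155/11 ≈ -14.091)
(I² + Q)² = ((-1)² - 155/11)² = (1 - 155/11)² = (-144/11)² = 20736/121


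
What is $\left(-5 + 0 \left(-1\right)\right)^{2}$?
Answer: $25$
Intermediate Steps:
$\left(-5 + 0 \left(-1\right)\right)^{2} = \left(-5 + 0\right)^{2} = \left(-5\right)^{2} = 25$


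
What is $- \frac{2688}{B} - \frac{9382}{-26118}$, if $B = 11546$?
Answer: $\frac{9529847}{75389607} \approx 0.12641$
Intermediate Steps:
$- \frac{2688}{B} - \frac{9382}{-26118} = - \frac{2688}{11546} - \frac{9382}{-26118} = \left(-2688\right) \frac{1}{11546} - - \frac{4691}{13059} = - \frac{1344}{5773} + \frac{4691}{13059} = \frac{9529847}{75389607}$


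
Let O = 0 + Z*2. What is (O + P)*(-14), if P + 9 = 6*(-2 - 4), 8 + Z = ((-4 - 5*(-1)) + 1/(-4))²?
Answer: 3353/4 ≈ 838.25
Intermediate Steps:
Z = -119/16 (Z = -8 + ((-4 - 5*(-1)) + 1/(-4))² = -8 + ((-4 + 5) - ¼)² = -8 + (1 - ¼)² = -8 + (¾)² = -8 + 9/16 = -119/16 ≈ -7.4375)
P = -45 (P = -9 + 6*(-2 - 4) = -9 + 6*(-6) = -9 - 36 = -45)
O = -119/8 (O = 0 - 119/16*2 = 0 - 119/8 = -119/8 ≈ -14.875)
(O + P)*(-14) = (-119/8 - 45)*(-14) = -479/8*(-14) = 3353/4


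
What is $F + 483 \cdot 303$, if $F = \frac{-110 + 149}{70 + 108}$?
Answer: $\frac{26050161}{178} \approx 1.4635 \cdot 10^{5}$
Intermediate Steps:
$F = \frac{39}{178} \approx 0.2191$
$F + 483 \cdot 303 = \frac{39}{178} + 483 \cdot 303 = \frac{39}{178} + 146349 = \frac{26050161}{178}$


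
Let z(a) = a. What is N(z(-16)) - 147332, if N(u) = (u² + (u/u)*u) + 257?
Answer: -146835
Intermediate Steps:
N(u) = 257 + u + u² (N(u) = (u² + 1*u) + 257 = (u² + u) + 257 = (u + u²) + 257 = 257 + u + u²)
N(z(-16)) - 147332 = (257 - 16 + (-16)²) - 147332 = (257 - 16 + 256) - 147332 = 497 - 147332 = -146835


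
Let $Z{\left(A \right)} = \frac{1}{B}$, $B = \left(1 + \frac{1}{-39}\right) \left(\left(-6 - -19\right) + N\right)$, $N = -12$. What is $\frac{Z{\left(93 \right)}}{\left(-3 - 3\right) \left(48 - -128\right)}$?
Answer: $- \frac{13}{13376} \approx -0.00097189$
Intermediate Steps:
$B = \frac{38}{39}$ ($B = \left(1 + \frac{1}{-39}\right) \left(\left(-6 - -19\right) - 12\right) = \left(1 - \frac{1}{39}\right) \left(\left(-6 + 19\right) - 12\right) = \frac{38 \left(13 - 12\right)}{39} = \frac{38}{39} \cdot 1 = \frac{38}{39} \approx 0.97436$)
$Z{\left(A \right)} = \frac{39}{38}$ ($Z{\left(A \right)} = \frac{1}{\frac{38}{39}} = \frac{39}{38}$)
$\frac{Z{\left(93 \right)}}{\left(-3 - 3\right) \left(48 - -128\right)} = \frac{39}{38 \left(-3 - 3\right) \left(48 - -128\right)} = \frac{39}{38 \left(- 6 \left(48 + 128\right)\right)} = \frac{39}{38 \left(\left(-6\right) 176\right)} = \frac{39}{38 \left(-1056\right)} = \frac{39}{38} \left(- \frac{1}{1056}\right) = - \frac{13}{13376}$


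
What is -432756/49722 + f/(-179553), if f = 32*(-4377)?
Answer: -3929909770/495985237 ≈ -7.9234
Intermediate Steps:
f = -140064
-432756/49722 + f/(-179553) = -432756/49722 - 140064/(-179553) = -432756*1/49722 - 140064*(-1/179553) = -72126/8287 + 46688/59851 = -3929909770/495985237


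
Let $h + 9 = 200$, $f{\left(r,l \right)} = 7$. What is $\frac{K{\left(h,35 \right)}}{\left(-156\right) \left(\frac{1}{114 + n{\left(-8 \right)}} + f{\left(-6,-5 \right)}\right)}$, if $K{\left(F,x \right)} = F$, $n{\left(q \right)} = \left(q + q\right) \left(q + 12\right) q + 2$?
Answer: $- \frac{29987}{171483} \approx -0.17487$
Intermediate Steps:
$n{\left(q \right)} = 2 + 2 q^{2} \left(12 + q\right)$ ($n{\left(q \right)} = 2 q \left(12 + q\right) q + 2 = 2 q^{2} \left(12 + q\right) + 2 = 2 + 2 q^{2} \left(12 + q\right)$)
$h = 191$ ($h = -9 + 200 = 191$)
$\frac{K{\left(h,35 \right)}}{\left(-156\right) \left(\frac{1}{114 + n{\left(-8 \right)}} + f{\left(-6,-5 \right)}\right)} = \frac{191}{\left(-156\right) \left(\frac{1}{114 + \left(2 + 2 \left(-8\right)^{3} + 24 \left(-8\right)^{2}\right)} + 7\right)} = \frac{191}{\left(-156\right) \left(\frac{1}{114 + \left(2 + 2 \left(-512\right) + 24 \cdot 64\right)} + 7\right)} = \frac{191}{\left(-156\right) \left(\frac{1}{114 + \left(2 - 1024 + 1536\right)} + 7\right)} = \frac{191}{\left(-156\right) \left(\frac{1}{114 + 514} + 7\right)} = \frac{191}{\left(-156\right) \left(\frac{1}{628} + 7\right)} = \frac{191}{\left(-156\right) \frac{4397}{628}} = \frac{191}{- \frac{171483}{157}} = 191 \left(- \frac{157}{171483}\right) = - \frac{29987}{171483}$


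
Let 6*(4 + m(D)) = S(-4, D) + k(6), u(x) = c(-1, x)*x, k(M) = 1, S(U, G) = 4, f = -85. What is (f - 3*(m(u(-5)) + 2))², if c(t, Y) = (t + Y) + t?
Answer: 26569/4 ≈ 6642.3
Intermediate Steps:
c(t, Y) = Y + 2*t (c(t, Y) = (Y + t) + t = Y + 2*t)
u(x) = x*(-2 + x) (u(x) = (x + 2*(-1))*x = (x - 2)*x = (-2 + x)*x = x*(-2 + x))
m(D) = -19/6 (m(D) = -4 + (4 + 1)/6 = -4 + (⅙)*5 = -4 + ⅚ = -19/6)
(f - 3*(m(u(-5)) + 2))² = (-85 - 3*(-19/6 + 2))² = (-85 - 3*(-7/6))² = (-85 + 7/2)² = (-163/2)² = 26569/4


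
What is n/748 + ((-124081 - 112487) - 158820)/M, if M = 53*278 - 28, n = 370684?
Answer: 71604565/152779 ≈ 468.68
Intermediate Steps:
M = 14706 (M = 14734 - 28 = 14706)
n/748 + ((-124081 - 112487) - 158820)/M = 370684/748 + ((-124081 - 112487) - 158820)/14706 = 370684*(1/748) + (-236568 - 158820)*(1/14706) = 92671/187 - 395388*1/14706 = 92671/187 - 21966/817 = 71604565/152779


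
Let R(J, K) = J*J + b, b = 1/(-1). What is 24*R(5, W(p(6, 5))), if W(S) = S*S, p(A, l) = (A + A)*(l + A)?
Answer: 576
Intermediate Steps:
p(A, l) = 2*A*(A + l) (p(A, l) = (2*A)*(A + l) = 2*A*(A + l))
b = -1
W(S) = S²
R(J, K) = -1 + J² (R(J, K) = J*J - 1 = J² - 1 = -1 + J²)
24*R(5, W(p(6, 5))) = 24*(-1 + 5²) = 24*(-1 + 25) = 24*24 = 576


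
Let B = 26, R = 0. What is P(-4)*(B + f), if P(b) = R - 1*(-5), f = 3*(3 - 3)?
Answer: 130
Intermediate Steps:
f = 0 (f = 3*0 = 0)
P(b) = 5 (P(b) = 0 - 1*(-5) = 0 + 5 = 5)
P(-4)*(B + f) = 5*(26 + 0) = 5*26 = 130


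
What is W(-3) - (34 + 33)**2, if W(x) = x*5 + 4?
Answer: -4500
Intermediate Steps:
W(x) = 4 + 5*x (W(x) = 5*x + 4 = 4 + 5*x)
W(-3) - (34 + 33)**2 = (4 + 5*(-3)) - (34 + 33)**2 = (4 - 15) - 1*67**2 = -11 - 1*4489 = -11 - 4489 = -4500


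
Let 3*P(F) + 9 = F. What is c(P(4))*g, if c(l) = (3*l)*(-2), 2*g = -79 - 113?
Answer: -960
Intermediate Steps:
P(F) = -3 + F/3
g = -96 (g = (-79 - 113)/2 = (1/2)*(-192) = -96)
c(l) = -6*l
c(P(4))*g = -6*(-3 + (1/3)*4)*(-96) = -6*(-3 + 4/3)*(-96) = -6*(-5/3)*(-96) = 10*(-96) = -960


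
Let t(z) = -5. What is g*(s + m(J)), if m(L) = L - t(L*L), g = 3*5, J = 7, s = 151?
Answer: 2445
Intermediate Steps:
g = 15
m(L) = 5 + L (m(L) = L - 1*(-5) = L + 5 = 5 + L)
g*(s + m(J)) = 15*(151 + (5 + 7)) = 15*(151 + 12) = 15*163 = 2445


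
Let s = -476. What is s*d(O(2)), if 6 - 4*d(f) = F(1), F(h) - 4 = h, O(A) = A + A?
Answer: -119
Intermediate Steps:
O(A) = 2*A
F(h) = 4 + h
d(f) = ¼ (d(f) = 3/2 - (4 + 1)/4 = 3/2 - ¼*5 = 3/2 - 5/4 = ¼)
s*d(O(2)) = -476*¼ = -119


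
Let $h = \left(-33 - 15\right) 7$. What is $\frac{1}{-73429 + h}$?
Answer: $- \frac{1}{73765} \approx -1.3557 \cdot 10^{-5}$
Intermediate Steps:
$h = -336$ ($h = \left(-48\right) 7 = -336$)
$\frac{1}{-73429 + h} = \frac{1}{-73429 - 336} = \frac{1}{-73765} = - \frac{1}{73765}$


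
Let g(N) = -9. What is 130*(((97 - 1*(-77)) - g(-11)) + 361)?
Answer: 70720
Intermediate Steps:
130*(((97 - 1*(-77)) - g(-11)) + 361) = 130*(((97 - 1*(-77)) - 1*(-9)) + 361) = 130*(((97 + 77) + 9) + 361) = 130*((174 + 9) + 361) = 130*(183 + 361) = 130*544 = 70720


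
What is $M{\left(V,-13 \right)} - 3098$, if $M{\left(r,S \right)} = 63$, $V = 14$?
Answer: $-3035$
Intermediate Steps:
$M{\left(V,-13 \right)} - 3098 = 63 - 3098 = -3035$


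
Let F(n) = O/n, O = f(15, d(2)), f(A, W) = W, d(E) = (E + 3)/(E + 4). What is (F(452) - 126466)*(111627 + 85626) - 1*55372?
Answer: -22551051027325/904 ≈ -2.4946e+10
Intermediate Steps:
d(E) = (3 + E)/(4 + E)
O = ⅚ (O = (3 + 2)/(4 + 2) = 5/6 = (⅙)*5 = ⅚ ≈ 0.83333)
F(n) = 5/(6*n)
(F(452) - 126466)*(111627 + 85626) - 1*55372 = ((⅚)/452 - 126466)*(111627 + 85626) - 1*55372 = ((⅚)*(1/452) - 126466)*197253 - 55372 = (5/2712 - 126466)*197253 - 55372 = -342975787/2712*197253 - 55372 = -22551000971037/904 - 55372 = -22551051027325/904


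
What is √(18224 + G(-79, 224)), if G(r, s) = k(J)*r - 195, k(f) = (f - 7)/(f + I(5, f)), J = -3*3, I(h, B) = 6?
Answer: √158469/3 ≈ 132.69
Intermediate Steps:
J = -9
k(f) = (-7 + f)/(6 + f) (k(f) = (f - 7)/(f + 6) = (-7 + f)/(6 + f))
G(r, s) = -195 + 16*r/3 (G(r, s) = ((-7 - 9)/(6 - 9))*r - 195 = (-16/(-3))*r - 195 = (-⅓*(-16))*r - 195 = 16*r/3 - 195 = -195 + 16*r/3)
√(18224 + G(-79, 224)) = √(18224 + (-195 + (16/3)*(-79))) = √(18224 + (-195 - 1264/3)) = √(18224 - 1849/3) = √(52823/3) = √158469/3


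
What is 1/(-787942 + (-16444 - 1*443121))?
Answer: -1/1247507 ≈ -8.0160e-7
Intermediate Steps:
1/(-787942 + (-16444 - 1*443121)) = 1/(-787942 + (-16444 - 443121)) = 1/(-787942 - 459565) = 1/(-1247507) = -1/1247507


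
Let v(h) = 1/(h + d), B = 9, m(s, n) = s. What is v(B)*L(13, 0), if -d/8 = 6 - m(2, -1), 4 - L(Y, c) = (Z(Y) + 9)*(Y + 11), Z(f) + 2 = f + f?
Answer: 788/23 ≈ 34.261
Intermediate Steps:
Z(f) = -2 + 2*f (Z(f) = -2 + (f + f) = -2 + 2*f)
L(Y, c) = 4 - (7 + 2*Y)*(11 + Y) (L(Y, c) = 4 - ((-2 + 2*Y) + 9)*(Y + 11) = 4 - (7 + 2*Y)*(11 + Y))
d = -32 (d = -8*(6 - 1*2) = -8*(6 - 2) = -8*4 = -32)
v(h) = 1/(-32 + h) (v(h) = 1/(h - 32) = 1/(-32 + h))
v(B)*L(13, 0) = (-73 - 29*13 - 2*13²)/(-32 + 9) = (-73 - 377 - 2*169)/(-23) = -(-73 - 377 - 338)/23 = -1/23*(-788) = 788/23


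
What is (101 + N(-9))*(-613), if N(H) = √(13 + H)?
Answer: -63139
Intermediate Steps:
(101 + N(-9))*(-613) = (101 + √(13 - 9))*(-613) = (101 + √4)*(-613) = (101 + 2)*(-613) = 103*(-613) = -63139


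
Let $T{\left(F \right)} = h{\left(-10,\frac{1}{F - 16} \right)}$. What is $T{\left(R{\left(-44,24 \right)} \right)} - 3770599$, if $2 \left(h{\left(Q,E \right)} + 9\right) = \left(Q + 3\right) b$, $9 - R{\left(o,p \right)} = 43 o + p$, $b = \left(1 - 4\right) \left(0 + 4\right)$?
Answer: $-3770566$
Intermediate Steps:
$b = -12$ ($b = \left(-3\right) 4 = -12$)
$R{\left(o,p \right)} = 9 - p - 43 o$ ($R{\left(o,p \right)} = 9 - \left(43 o + p\right) = 9 - \left(p + 43 o\right) = 9 - p - 43 o$)
$h{\left(Q,E \right)} = -27 - 6 Q$ ($h{\left(Q,E \right)} = -9 + \frac{\left(Q + 3\right) \left(-12\right)}{2} = -9 + \frac{\left(3 + Q\right) \left(-12\right)}{2} = -9 + \frac{-36 - 12 Q}{2} = -9 - \left(18 + 6 Q\right) = -27 - 6 Q$)
$T{\left(F \right)} = 33$ ($T{\left(F \right)} = -27 - -60 = -27 + 60 = 33$)
$T{\left(R{\left(-44,24 \right)} \right)} - 3770599 = 33 - 3770599 = -3770566$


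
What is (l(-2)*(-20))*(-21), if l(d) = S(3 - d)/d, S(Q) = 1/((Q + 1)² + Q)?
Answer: -210/41 ≈ -5.1219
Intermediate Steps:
S(Q) = 1/(Q + (1 + Q)²) (S(Q) = 1/((1 + Q)² + Q) = 1/(Q + (1 + Q)²))
l(d) = 1/(d*(3 + (4 - d)² - d)) (l(d) = 1/(((3 - d) + (1 + (3 - d))²)*d) = 1/(((3 - d) + (4 - d)²)*d) = 1/((3 + (4 - d)² - d)*d) = 1/(d*(3 + (4 - d)² - d)))
(l(-2)*(-20))*(-21) = ((1/((-2)*(3 + (4 - 1*(-2))² - 1*(-2))))*(-20))*(-21) = (-1/(2*(3 + (4 + 2)² + 2))*(-20))*(-21) = (-1/(2*(3 + 6² + 2))*(-20))*(-21) = (-1/(2*(3 + 36 + 2))*(-20))*(-21) = (-½/41*(-20))*(-21) = (-½*1/41*(-20))*(-21) = -1/82*(-20)*(-21) = (10/41)*(-21) = -210/41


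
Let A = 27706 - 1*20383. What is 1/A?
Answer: 1/7323 ≈ 0.00013656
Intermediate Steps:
A = 7323 (A = 27706 - 20383 = 7323)
1/A = 1/7323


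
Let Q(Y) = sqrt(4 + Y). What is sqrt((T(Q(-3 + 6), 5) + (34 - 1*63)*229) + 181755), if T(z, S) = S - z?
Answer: sqrt(175119 - sqrt(7)) ≈ 418.47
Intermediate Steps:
sqrt((T(Q(-3 + 6), 5) + (34 - 1*63)*229) + 181755) = sqrt(((5 - sqrt(4 + (-3 + 6))) + (34 - 1*63)*229) + 181755) = sqrt(((5 - sqrt(4 + 3)) + (34 - 63)*229) + 181755) = sqrt(((5 - sqrt(7)) - 29*229) + 181755) = sqrt(((5 - sqrt(7)) - 6641) + 181755) = sqrt((-6636 - sqrt(7)) + 181755) = sqrt(175119 - sqrt(7))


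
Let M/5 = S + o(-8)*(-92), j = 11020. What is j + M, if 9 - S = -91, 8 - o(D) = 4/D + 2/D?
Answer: 7495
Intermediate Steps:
o(D) = 8 - 6/D (o(D) = 8 - (4/D + 2/D) = 8 - 6/D)
S = 100 (S = 9 - 1*(-91) = 9 + 91 = 100)
M = -3525 (M = 5*(100 + (8 - 6/(-8))*(-92)) = 5*(100 + (8 - 6*(-1/8))*(-92)) = 5*(100 + (8 + 3/4)*(-92)) = 5*(100 + (35/4)*(-92)) = 5*(100 - 805) = 5*(-705) = -3525)
j + M = 11020 - 3525 = 7495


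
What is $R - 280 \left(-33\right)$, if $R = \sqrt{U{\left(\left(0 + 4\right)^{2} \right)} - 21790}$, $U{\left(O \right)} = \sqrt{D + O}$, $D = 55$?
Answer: $9240 + \sqrt{-21790 + \sqrt{71}} \approx 9240.0 + 147.59 i$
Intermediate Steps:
$U{\left(O \right)} = \sqrt{55 + O}$
$R = \sqrt{-21790 + \sqrt{71}}$ ($R = \sqrt{\sqrt{55 + \left(0 + 4\right)^{2}} - 21790} = \sqrt{\sqrt{55 + 4^{2}} - 21790} = \sqrt{\sqrt{55 + 16} - 21790} = \sqrt{\sqrt{71} - 21790} = \sqrt{-21790 + \sqrt{71}} \approx 147.59 i$)
$R - 280 \left(-33\right) = \sqrt{-21790 + \sqrt{71}} - 280 \left(-33\right) = \sqrt{-21790 + \sqrt{71}} - -9240 = \sqrt{-21790 + \sqrt{71}} + 9240 = 9240 + \sqrt{-21790 + \sqrt{71}}$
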